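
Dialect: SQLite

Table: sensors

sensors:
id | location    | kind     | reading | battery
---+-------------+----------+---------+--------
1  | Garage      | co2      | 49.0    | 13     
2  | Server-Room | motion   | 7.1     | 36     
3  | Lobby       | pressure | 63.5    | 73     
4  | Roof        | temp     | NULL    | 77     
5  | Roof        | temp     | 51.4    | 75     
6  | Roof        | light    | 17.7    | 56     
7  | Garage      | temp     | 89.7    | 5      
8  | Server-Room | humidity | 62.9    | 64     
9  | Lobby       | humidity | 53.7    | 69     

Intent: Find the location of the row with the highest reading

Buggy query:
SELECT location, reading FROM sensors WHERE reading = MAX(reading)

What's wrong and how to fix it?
Bug: WHERE is evaluated per row; an aggregate over the whole table isn't defined there

Fix: Use a subquery: WHERE reading = (SELECT MAX(reading) FROM sensors)

Corrected query:
SELECT location, reading FROM sensors WHERE reading = (SELECT MAX(reading) FROM sensors)

Result:
location | reading
---------+--------
Garage   | 89.7   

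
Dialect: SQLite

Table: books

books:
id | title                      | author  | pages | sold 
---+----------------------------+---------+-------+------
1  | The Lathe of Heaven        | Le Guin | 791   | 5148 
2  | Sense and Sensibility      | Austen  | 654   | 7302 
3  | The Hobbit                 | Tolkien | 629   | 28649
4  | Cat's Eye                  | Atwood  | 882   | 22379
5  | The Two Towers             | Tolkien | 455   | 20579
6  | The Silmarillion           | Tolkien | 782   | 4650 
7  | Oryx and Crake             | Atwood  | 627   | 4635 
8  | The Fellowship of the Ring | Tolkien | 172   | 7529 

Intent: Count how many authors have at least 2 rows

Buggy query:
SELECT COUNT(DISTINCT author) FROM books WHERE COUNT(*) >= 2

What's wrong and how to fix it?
Bug: WHERE filters individual rows, not groups, so a group-level COUNT is invalid there

Fix: Use a subquery that GROUPs and filters with HAVING, then count its rows

Corrected query:
SELECT COUNT(*) FROM (SELECT author FROM books GROUP BY author HAVING COUNT(*) >= 2)

Result:
COUNT(*)
--------
2       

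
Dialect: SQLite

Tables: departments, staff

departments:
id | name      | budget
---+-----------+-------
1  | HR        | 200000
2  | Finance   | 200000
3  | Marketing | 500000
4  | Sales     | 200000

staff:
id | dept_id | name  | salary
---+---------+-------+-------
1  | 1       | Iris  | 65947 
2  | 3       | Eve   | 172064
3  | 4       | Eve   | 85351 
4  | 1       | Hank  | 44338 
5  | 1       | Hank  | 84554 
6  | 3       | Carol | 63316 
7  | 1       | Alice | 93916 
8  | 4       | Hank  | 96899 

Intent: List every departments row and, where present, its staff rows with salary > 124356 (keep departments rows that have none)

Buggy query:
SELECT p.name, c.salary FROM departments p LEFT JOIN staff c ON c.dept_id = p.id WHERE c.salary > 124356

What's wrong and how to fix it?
Bug: A WHERE condition on the right-hand table after LEFT JOIN drops unmatched parents

Fix: Put 'c.salary > 124356' in the JOIN's ON clause instead of WHERE

Corrected query:
SELECT p.name, c.salary FROM departments p LEFT JOIN staff c ON c.dept_id = p.id AND c.salary > 124356

Result:
name      | salary
----------+-------
HR        | NULL  
Finance   | NULL  
Marketing | 172064
Sales     | NULL  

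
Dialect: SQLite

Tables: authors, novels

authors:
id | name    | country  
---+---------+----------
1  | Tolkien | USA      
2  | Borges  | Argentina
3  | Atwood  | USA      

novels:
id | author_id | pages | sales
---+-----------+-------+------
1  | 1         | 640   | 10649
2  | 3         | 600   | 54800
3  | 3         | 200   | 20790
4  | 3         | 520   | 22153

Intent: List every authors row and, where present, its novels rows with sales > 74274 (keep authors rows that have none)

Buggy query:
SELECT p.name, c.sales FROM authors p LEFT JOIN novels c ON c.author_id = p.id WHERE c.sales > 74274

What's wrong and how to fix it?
Bug: A WHERE condition on the right-hand table after LEFT JOIN drops unmatched parents

Fix: Move the right-table condition into the ON clause so unmatched parents are kept

Corrected query:
SELECT p.name, c.sales FROM authors p LEFT JOIN novels c ON c.author_id = p.id AND c.sales > 74274

Result:
name    | sales
--------+------
Tolkien | NULL 
Borges  | NULL 
Atwood  | NULL 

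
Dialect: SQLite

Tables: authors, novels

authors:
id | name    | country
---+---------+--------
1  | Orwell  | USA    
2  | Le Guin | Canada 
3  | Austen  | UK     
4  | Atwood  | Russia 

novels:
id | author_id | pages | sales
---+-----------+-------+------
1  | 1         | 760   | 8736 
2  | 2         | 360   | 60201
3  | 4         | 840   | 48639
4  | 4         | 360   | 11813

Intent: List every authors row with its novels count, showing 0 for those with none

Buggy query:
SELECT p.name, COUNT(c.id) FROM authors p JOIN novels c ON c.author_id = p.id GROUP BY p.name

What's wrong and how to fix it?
Bug: INNER JOIN drops authors rows that have no matching novels rows

Fix: Switch to LEFT JOIN to retain unmatched parent rows

Corrected query:
SELECT p.name, COUNT(c.id) FROM authors p LEFT JOIN novels c ON c.author_id = p.id GROUP BY p.name

Result:
name    | COUNT(c.id)
--------+------------
Atwood  | 2          
Austen  | 0          
Le Guin | 1          
Orwell  | 1          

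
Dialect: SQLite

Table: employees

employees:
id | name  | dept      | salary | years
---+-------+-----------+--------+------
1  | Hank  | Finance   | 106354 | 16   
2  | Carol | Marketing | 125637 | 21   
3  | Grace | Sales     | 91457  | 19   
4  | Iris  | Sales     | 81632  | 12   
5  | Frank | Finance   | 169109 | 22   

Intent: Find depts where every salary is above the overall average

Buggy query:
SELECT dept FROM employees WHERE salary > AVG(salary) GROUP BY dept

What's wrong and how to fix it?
Bug: AVG() is an aggregate; it can't sit directly in WHERE

Fix: Compute the overall average in a scalar subquery and compare each group's MIN against it in HAVING

Corrected query:
SELECT dept FROM employees GROUP BY dept HAVING MIN(salary) > (SELECT AVG(salary) FROM employees)

Result:
dept     
---------
Marketing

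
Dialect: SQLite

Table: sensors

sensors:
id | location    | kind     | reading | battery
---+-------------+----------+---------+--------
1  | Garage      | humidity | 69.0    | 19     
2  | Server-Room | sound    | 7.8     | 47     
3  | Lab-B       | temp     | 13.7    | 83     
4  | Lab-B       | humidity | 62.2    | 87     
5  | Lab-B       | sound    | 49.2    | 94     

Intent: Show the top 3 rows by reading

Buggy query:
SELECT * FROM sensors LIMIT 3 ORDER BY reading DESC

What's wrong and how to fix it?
Bug: LIMIT must come after ORDER BY

Fix: Swap the clauses: ORDER BY first, then LIMIT

Corrected query:
SELECT * FROM sensors ORDER BY reading DESC LIMIT 3

Result:
id | location | kind     | reading | battery
---+----------+----------+---------+--------
1  | Garage   | humidity | 69      | 19     
4  | Lab-B    | humidity | 62.2    | 87     
5  | Lab-B    | sound    | 49.2    | 94     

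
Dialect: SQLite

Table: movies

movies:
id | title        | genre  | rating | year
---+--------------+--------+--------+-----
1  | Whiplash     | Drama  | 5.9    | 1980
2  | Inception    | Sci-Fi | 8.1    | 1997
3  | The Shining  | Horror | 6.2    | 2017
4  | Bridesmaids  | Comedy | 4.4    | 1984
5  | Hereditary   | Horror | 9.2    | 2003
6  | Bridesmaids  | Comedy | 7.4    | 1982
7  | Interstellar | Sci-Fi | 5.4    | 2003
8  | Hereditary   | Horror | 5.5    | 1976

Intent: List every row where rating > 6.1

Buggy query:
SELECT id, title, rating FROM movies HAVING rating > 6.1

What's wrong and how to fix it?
Bug: This is a non-aggregate query (no GROUP BY, no aggregates), so in SQLite the HAVING clause is invalid here; a row-level condition belongs in WHERE

Fix: Replace HAVING with WHERE since the condition applies to individual rows

Corrected query:
SELECT id, title, rating FROM movies WHERE rating > 6.1

Result:
id | title       | rating
---+-------------+-------
2  | Inception   | 8.1   
3  | The Shining | 6.2   
5  | Hereditary  | 9.2   
6  | Bridesmaids | 7.4   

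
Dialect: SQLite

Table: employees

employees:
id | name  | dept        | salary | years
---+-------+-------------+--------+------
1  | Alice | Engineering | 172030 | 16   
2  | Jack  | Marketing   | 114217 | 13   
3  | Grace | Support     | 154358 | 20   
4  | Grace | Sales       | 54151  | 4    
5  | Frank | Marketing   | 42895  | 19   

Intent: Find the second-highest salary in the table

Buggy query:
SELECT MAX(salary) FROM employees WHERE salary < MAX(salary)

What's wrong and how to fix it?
Bug: The inner MAX is an aggregate inside WHERE, which is not allowed

Fix: Compute the overall MAX in a subquery, then take MAX of rows below it

Corrected query:
SELECT MAX(salary) FROM employees WHERE salary < (SELECT MAX(salary) FROM employees)

Result:
MAX(salary)
-----------
154358     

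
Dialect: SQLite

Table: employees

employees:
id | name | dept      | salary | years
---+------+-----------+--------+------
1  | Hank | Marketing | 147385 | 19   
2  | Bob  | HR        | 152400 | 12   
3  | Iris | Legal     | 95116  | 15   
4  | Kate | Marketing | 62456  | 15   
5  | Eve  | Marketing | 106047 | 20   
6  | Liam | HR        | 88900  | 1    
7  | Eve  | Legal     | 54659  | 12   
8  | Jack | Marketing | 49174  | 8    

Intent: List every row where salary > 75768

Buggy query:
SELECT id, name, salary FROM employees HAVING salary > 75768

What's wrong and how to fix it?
Bug: This is a non-aggregate query (no GROUP BY, no aggregates), so in SQLite the HAVING clause is invalid here; a row-level condition belongs in WHERE

Fix: Replace HAVING with WHERE since the condition applies to individual rows

Corrected query:
SELECT id, name, salary FROM employees WHERE salary > 75768

Result:
id | name | salary
---+------+-------
1  | Hank | 147385
2  | Bob  | 152400
3  | Iris | 95116 
5  | Eve  | 106047
6  | Liam | 88900 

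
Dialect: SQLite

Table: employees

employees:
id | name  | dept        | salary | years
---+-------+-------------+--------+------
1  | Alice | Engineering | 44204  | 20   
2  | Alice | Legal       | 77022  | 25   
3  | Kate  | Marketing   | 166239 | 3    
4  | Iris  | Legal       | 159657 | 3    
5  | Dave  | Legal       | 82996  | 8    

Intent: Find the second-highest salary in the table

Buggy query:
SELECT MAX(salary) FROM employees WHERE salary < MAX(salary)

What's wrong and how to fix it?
Bug: MAX(salary) on the right of the comparison is an aggregate-in-WHERE error

Fix: Put the inner MAX in a scalar subquery

Corrected query:
SELECT MAX(salary) FROM employees WHERE salary < (SELECT MAX(salary) FROM employees)

Result:
MAX(salary)
-----------
159657     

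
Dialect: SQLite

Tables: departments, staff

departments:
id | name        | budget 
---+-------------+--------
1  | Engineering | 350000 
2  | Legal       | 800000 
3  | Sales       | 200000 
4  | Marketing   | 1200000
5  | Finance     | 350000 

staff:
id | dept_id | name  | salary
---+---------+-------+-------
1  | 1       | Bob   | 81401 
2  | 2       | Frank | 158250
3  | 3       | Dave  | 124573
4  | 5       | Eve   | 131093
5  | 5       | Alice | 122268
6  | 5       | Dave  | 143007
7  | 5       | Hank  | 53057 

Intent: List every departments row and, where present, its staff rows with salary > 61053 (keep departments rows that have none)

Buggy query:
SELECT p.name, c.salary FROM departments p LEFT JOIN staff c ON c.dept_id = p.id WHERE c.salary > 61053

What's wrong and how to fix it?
Bug: Filtering c.salary in WHERE discards the NULL rows produced by LEFT JOIN, turning it into an inner join

Fix: Put 'c.salary > 61053' in the JOIN's ON clause instead of WHERE

Corrected query:
SELECT p.name, c.salary FROM departments p LEFT JOIN staff c ON c.dept_id = p.id AND c.salary > 61053

Result:
name        | salary
------------+-------
Engineering | 81401 
Legal       | 158250
Sales       | 124573
Marketing   | NULL  
Finance     | 122268
Finance     | 131093
Finance     | 143007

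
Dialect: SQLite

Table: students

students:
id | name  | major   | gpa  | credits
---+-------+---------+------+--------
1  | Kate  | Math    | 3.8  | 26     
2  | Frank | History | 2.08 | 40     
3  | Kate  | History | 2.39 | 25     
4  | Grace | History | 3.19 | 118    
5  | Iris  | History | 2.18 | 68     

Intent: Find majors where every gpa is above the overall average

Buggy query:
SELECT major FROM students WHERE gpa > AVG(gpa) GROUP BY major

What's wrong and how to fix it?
Bug: AVG() is an aggregate; it can't sit directly in WHERE

Fix: Compute the overall average in a scalar subquery and compare each group's MIN against it in HAVING

Corrected query:
SELECT major FROM students GROUP BY major HAVING MIN(gpa) > (SELECT AVG(gpa) FROM students)

Result:
major
-----
Math 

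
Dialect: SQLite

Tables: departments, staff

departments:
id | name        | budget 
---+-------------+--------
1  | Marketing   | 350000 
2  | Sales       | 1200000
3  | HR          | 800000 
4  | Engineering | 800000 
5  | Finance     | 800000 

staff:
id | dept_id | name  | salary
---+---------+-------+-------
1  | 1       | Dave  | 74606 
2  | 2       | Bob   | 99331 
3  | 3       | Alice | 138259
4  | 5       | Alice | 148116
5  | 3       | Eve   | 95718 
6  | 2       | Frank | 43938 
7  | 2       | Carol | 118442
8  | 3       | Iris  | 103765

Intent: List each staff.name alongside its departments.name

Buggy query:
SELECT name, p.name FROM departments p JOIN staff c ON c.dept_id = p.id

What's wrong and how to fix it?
Bug: Both tables have a 'name' column; the unqualified reference is ambiguous

Fix: Prefix ambiguous columns with the table alias

Corrected query:
SELECT c.name, p.name FROM departments p JOIN staff c ON c.dept_id = p.id

Result:
name  | name     
------+----------
Dave  | Marketing
Bob   | Sales    
Alice | HR       
Alice | Finance  
Eve   | HR       
Frank | Sales    
Carol | Sales    
Iris  | HR       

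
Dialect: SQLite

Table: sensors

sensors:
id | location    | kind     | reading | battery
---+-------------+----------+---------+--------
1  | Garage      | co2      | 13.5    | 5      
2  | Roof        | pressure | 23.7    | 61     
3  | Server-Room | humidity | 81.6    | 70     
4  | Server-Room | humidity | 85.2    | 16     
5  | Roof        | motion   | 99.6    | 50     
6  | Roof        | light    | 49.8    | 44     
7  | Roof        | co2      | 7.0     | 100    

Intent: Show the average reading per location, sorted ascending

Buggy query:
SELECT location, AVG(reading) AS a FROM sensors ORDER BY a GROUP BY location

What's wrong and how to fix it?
Bug: ORDER BY appears before GROUP BY; SQL clause order requires GROUP BY first

Fix: Move ORDER BY to the end, after GROUP BY

Corrected query:
SELECT location, AVG(reading) AS a FROM sensors GROUP BY location ORDER BY a

Result:
location    | a     
------------+-------
Garage      | 13.5  
Roof        | 45.025
Server-Room | 83.4  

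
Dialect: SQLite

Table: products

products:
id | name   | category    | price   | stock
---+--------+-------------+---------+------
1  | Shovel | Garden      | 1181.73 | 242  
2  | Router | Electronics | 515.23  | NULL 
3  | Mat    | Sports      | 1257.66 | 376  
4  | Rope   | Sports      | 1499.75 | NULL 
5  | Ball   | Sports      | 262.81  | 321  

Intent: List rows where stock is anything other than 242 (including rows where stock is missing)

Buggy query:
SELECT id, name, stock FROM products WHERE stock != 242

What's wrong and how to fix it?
Bug: 'stock != 242' is unknown when stock is NULL, so NULL rows are silently excluded

Fix: Add an explicit OR stock IS NULL to include the missing-value rows

Corrected query:
SELECT id, name, stock FROM products WHERE stock != 242 OR stock IS NULL

Result:
id | name   | stock
---+--------+------
2  | Router | NULL 
3  | Mat    | 376  
4  | Rope   | NULL 
5  | Ball   | 321  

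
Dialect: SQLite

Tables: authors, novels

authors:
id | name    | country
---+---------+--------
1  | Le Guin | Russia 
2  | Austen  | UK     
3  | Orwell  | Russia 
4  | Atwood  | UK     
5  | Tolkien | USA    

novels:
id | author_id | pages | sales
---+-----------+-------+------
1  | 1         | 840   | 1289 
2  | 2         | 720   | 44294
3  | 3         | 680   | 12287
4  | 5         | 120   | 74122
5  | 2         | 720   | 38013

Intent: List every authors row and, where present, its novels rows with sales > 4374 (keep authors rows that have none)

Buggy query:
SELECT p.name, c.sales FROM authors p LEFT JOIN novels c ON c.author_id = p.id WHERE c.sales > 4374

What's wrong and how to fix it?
Bug: Filtering c.sales in WHERE discards the NULL rows produced by LEFT JOIN, turning it into an inner join

Fix: Put 'c.sales > 4374' in the JOIN's ON clause instead of WHERE

Corrected query:
SELECT p.name, c.sales FROM authors p LEFT JOIN novels c ON c.author_id = p.id AND c.sales > 4374

Result:
name    | sales
--------+------
Le Guin | NULL 
Austen  | 38013
Austen  | 44294
Orwell  | 12287
Atwood  | NULL 
Tolkien | 74122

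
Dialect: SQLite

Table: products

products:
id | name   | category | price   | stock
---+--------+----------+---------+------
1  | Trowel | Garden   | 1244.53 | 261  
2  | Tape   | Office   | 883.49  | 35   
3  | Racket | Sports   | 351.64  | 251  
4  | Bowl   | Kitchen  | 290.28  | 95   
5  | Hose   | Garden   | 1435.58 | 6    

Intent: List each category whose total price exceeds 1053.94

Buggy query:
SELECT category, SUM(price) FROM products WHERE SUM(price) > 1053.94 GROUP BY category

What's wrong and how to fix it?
Bug: WHERE runs before GROUP BY, so aggregates aren't available there

Fix: Use HAVING (which filters groups after aggregation) instead of WHERE

Corrected query:
SELECT category, SUM(price) FROM products GROUP BY category HAVING SUM(price) > 1053.94

Result:
category | SUM(price)
---------+-----------
Garden   | 2680.11   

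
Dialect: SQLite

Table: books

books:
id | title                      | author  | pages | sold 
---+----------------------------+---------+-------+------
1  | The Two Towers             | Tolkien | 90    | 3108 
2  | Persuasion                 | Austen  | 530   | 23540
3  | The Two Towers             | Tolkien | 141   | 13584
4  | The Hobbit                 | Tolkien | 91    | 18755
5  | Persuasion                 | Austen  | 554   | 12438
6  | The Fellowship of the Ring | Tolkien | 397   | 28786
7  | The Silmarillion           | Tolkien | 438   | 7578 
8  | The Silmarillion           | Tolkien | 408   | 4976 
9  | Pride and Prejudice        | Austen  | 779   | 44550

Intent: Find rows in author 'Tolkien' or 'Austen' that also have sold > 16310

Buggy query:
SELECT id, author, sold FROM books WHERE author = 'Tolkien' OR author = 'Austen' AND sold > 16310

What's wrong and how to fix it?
Bug: AND binds tighter than OR, so this parses as author = 'Tolkien' OR (author = 'Austen' AND sold > 16310)

Fix: Group the OR with parentheses (or use IN), then AND the threshold

Corrected query:
SELECT id, author, sold FROM books WHERE (author = 'Tolkien' OR author = 'Austen') AND sold > 16310

Result:
id | author  | sold 
---+---------+------
2  | Austen  | 23540
4  | Tolkien | 18755
6  | Tolkien | 28786
9  | Austen  | 44550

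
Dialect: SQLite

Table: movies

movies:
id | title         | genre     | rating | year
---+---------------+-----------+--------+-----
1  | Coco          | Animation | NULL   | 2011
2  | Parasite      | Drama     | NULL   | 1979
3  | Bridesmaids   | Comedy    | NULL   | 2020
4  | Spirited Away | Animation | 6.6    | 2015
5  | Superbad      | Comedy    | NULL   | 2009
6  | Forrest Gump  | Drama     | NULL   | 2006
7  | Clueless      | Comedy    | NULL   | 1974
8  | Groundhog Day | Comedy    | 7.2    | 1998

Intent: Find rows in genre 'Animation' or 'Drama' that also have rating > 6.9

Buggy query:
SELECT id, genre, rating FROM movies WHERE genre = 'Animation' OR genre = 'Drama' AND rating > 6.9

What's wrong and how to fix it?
Bug: AND binds tighter than OR, so this parses as genre = 'Animation' OR (genre = 'Drama' AND rating > 6.9)

Fix: Add parentheses around the OR so the AND applies to both alternatives

Corrected query:
SELECT id, genre, rating FROM movies WHERE (genre = 'Animation' OR genre = 'Drama') AND rating > 6.9

Result:
(no rows)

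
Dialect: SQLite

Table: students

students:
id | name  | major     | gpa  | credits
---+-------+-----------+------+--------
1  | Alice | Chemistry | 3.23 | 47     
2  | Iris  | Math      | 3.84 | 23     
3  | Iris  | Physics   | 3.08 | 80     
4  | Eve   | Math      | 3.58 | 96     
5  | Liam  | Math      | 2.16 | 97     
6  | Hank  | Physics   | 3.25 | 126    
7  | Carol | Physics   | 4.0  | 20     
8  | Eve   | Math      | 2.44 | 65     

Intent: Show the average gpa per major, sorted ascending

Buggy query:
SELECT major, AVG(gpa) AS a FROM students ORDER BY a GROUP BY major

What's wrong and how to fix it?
Bug: ORDER BY appears before GROUP BY; SQL clause order requires GROUP BY first

Fix: Reorder: SELECT … FROM … GROUP BY … ORDER BY …

Corrected query:
SELECT major, AVG(gpa) AS a FROM students GROUP BY major ORDER BY a

Result:
major     | a       
----------+---------
Math      | 3.005   
Chemistry | 3.23    
Physics   | 3.443333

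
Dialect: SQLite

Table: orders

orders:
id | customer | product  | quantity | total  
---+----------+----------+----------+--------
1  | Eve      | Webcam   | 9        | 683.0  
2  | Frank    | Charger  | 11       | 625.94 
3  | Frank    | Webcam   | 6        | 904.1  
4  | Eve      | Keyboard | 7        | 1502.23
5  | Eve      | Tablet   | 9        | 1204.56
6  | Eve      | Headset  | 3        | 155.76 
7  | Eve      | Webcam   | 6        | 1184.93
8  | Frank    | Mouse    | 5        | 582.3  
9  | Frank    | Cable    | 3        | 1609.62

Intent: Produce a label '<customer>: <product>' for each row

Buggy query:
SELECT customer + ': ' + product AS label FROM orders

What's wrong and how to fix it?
Bug: '+' is numeric addition; on text columns SQLite converts them to 0 instead of concatenating

Fix: Replace + with || to concatenate text

Corrected query:
SELECT customer || ': ' || product AS label FROM orders

Result:
label         
--------------
Eve: Webcam   
Frank: Charger
Frank: Webcam 
Eve: Keyboard 
Eve: Tablet   
Eve: Headset  
Eve: Webcam   
Frank: Mouse  
Frank: Cable  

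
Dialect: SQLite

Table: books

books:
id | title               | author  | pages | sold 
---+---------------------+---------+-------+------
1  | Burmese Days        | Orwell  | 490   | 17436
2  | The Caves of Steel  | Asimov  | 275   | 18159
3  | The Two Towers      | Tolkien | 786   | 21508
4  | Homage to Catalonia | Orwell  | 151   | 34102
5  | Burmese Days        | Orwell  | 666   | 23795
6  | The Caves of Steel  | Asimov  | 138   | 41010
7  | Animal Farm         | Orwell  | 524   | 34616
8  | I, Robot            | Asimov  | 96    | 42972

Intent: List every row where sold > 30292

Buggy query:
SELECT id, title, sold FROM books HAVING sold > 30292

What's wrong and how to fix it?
Bug: HAVING filters the output of aggregation, but this query has no GROUP BY and no aggregate functions, so SQLite rejects it (HAVING clause on a non-aggregate query); the condition here is per row

Fix: Replace HAVING with WHERE since the condition applies to individual rows

Corrected query:
SELECT id, title, sold FROM books WHERE sold > 30292

Result:
id | title               | sold 
---+---------------------+------
4  | Homage to Catalonia | 34102
6  | The Caves of Steel  | 41010
7  | Animal Farm         | 34616
8  | I, Robot            | 42972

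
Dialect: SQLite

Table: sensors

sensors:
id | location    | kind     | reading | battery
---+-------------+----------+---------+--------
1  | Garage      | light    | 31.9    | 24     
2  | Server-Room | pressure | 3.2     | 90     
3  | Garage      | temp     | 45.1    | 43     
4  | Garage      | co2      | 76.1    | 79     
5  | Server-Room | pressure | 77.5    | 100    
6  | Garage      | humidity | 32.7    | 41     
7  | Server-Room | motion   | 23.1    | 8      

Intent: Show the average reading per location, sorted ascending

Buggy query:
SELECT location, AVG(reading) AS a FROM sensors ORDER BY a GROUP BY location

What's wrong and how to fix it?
Bug: GROUP BY must precede ORDER BY

Fix: Move ORDER BY to the end, after GROUP BY

Corrected query:
SELECT location, AVG(reading) AS a FROM sensors GROUP BY location ORDER BY a

Result:
location    | a    
------------+------
Server-Room | 34.6 
Garage      | 46.45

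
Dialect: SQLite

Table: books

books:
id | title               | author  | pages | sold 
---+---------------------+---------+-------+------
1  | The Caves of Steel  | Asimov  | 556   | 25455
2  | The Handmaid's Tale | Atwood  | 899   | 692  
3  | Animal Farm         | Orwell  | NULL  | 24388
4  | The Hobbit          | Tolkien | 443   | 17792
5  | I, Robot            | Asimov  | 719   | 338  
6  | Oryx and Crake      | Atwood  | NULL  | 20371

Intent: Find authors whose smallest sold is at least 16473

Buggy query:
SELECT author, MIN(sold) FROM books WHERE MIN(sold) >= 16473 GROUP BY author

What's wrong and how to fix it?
Bug: Aggregates like MIN are computed per group after WHERE runs

Fix: Replace WHERE with HAVING after the GROUP BY

Corrected query:
SELECT author, MIN(sold) FROM books GROUP BY author HAVING MIN(sold) >= 16473

Result:
author  | MIN(sold)
--------+----------
Orwell  | 24388    
Tolkien | 17792    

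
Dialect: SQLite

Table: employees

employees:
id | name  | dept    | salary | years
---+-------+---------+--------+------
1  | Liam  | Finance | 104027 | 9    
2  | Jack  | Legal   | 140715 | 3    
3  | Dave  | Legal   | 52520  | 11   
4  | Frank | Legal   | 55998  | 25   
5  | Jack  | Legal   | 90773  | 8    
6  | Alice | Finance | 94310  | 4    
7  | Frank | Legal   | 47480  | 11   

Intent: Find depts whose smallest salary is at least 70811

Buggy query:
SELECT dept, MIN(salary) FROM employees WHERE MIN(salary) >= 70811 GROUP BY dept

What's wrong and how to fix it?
Bug: MIN() in WHERE is a misuse of aggregate

Fix: Use HAVING for the per-group MIN condition

Corrected query:
SELECT dept, MIN(salary) FROM employees GROUP BY dept HAVING MIN(salary) >= 70811

Result:
dept    | MIN(salary)
--------+------------
Finance | 94310      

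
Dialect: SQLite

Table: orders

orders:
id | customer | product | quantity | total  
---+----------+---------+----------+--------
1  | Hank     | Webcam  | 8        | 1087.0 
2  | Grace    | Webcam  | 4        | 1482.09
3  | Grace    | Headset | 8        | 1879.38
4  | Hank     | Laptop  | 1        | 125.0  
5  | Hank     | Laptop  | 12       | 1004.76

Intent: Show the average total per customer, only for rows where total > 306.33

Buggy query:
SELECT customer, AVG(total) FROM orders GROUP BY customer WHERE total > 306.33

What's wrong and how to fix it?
Bug: WHERE cannot follow GROUP BY

Fix: Move the WHERE clause before GROUP BY

Corrected query:
SELECT customer, AVG(total) FROM orders WHERE total > 306.33 GROUP BY customer

Result:
customer | AVG(total)
---------+-----------
Grace    | 1680.735  
Hank     | 1045.88   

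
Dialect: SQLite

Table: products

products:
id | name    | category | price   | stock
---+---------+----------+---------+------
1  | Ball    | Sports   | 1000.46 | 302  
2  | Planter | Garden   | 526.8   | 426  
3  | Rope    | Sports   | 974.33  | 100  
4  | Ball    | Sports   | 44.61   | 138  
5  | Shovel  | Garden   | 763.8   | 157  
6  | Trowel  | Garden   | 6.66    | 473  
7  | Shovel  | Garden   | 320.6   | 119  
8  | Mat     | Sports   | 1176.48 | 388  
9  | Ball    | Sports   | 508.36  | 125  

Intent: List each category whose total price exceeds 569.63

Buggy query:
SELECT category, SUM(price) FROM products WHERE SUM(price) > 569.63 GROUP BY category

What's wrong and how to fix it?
Bug: SUM(price) is an aggregate, but WHERE filters rows before aggregation

Fix: Use HAVING (which filters groups after aggregation) instead of WHERE

Corrected query:
SELECT category, SUM(price) FROM products GROUP BY category HAVING SUM(price) > 569.63

Result:
category | SUM(price)
---------+-----------
Garden   | 1617.86   
Sports   | 3704.24   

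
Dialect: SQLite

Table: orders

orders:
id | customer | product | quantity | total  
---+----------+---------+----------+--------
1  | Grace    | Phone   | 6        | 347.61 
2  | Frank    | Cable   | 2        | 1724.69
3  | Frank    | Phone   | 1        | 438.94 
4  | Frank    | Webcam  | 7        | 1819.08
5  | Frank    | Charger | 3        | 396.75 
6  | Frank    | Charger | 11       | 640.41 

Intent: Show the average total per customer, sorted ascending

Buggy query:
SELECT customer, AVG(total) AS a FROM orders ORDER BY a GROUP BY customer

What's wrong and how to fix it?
Bug: ORDER BY appears before GROUP BY; SQL clause order requires GROUP BY first

Fix: Move ORDER BY to the end, after GROUP BY

Corrected query:
SELECT customer, AVG(total) AS a FROM orders GROUP BY customer ORDER BY a

Result:
customer | a       
---------+---------
Grace    | 347.61  
Frank    | 1003.974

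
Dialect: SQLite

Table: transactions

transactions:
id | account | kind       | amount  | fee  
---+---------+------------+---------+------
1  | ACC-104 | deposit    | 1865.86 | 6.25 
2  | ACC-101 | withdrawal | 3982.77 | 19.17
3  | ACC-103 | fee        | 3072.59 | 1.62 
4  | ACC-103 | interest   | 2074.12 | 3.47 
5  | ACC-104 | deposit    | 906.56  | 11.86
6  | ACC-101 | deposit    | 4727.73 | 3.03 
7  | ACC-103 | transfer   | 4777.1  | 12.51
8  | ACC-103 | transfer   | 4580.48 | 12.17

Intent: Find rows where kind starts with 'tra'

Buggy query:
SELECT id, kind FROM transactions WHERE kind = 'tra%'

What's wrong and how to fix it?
Bug: Wildcards only work with LIKE; '=' treats '%' as a literal character

Fix: Use LIKE for wildcard pattern matching

Corrected query:
SELECT id, kind FROM transactions WHERE kind LIKE 'tra%'

Result:
id | kind    
---+---------
7  | transfer
8  | transfer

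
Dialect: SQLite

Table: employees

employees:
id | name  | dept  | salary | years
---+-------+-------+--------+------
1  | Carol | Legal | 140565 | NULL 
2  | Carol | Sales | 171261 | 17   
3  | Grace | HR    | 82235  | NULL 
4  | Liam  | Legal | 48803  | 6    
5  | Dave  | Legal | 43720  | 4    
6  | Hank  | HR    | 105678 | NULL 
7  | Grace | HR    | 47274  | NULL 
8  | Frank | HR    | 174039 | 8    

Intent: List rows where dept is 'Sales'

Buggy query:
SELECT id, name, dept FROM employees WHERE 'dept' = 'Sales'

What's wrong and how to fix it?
Bug: Single quotes denote string literals in SQL; the column name is being compared as a constant string

Fix: Reference the column as dept without single quotes

Corrected query:
SELECT id, name, dept FROM employees WHERE dept = 'Sales'

Result:
id | name  | dept 
---+-------+------
2  | Carol | Sales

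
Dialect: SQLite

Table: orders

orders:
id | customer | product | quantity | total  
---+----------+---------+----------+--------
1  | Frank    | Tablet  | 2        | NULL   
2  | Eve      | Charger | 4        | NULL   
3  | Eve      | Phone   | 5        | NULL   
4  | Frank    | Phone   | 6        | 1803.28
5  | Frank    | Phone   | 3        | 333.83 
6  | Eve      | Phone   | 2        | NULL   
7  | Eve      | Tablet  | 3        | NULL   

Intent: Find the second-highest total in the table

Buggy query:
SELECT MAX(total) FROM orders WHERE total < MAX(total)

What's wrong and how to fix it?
Bug: MAX(total) on the right of the comparison is an aggregate-in-WHERE error

Fix: Put the inner MAX in a scalar subquery

Corrected query:
SELECT MAX(total) FROM orders WHERE total < (SELECT MAX(total) FROM orders)

Result:
MAX(total)
----------
333.83    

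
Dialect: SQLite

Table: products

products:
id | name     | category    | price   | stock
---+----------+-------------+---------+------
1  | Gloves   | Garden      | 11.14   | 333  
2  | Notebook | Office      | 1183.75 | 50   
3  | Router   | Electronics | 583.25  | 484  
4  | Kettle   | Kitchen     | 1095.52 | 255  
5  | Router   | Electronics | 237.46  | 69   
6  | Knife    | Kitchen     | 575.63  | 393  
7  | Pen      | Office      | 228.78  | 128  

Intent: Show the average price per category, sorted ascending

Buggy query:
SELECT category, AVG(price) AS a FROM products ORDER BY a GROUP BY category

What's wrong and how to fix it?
Bug: ORDER BY appears before GROUP BY; SQL clause order requires GROUP BY first

Fix: Reorder: SELECT … FROM … GROUP BY … ORDER BY …

Corrected query:
SELECT category, AVG(price) AS a FROM products GROUP BY category ORDER BY a

Result:
category    | a      
------------+--------
Garden      | 11.14  
Electronics | 410.355
Office      | 706.265
Kitchen     | 835.575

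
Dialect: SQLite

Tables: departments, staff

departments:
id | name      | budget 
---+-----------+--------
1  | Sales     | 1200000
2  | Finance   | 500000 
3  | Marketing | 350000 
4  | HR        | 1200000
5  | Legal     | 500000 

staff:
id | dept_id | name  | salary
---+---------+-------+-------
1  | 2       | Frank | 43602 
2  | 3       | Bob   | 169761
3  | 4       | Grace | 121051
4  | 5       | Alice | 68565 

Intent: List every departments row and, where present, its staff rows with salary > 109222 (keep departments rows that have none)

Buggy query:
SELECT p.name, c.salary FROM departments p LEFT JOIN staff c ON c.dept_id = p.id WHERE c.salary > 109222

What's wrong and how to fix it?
Bug: A WHERE condition on the right-hand table after LEFT JOIN drops unmatched parents

Fix: Put 'c.salary > 109222' in the JOIN's ON clause instead of WHERE

Corrected query:
SELECT p.name, c.salary FROM departments p LEFT JOIN staff c ON c.dept_id = p.id AND c.salary > 109222

Result:
name      | salary
----------+-------
Sales     | NULL  
Finance   | NULL  
Marketing | 169761
HR        | 121051
Legal     | NULL  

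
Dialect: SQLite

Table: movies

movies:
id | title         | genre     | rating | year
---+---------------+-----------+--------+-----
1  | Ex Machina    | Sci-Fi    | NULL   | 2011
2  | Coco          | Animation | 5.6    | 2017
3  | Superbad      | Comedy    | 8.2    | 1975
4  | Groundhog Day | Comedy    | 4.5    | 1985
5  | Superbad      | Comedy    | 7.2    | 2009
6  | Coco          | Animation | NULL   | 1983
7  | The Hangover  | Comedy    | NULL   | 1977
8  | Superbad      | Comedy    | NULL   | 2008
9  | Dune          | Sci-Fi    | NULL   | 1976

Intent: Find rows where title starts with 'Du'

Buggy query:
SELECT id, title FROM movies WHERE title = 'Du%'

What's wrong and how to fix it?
Bug: Wildcards only work with LIKE; '=' treats '%' as a literal character

Fix: Use LIKE for wildcard pattern matching

Corrected query:
SELECT id, title FROM movies WHERE title LIKE 'Du%'

Result:
id | title
---+------
9  | Dune 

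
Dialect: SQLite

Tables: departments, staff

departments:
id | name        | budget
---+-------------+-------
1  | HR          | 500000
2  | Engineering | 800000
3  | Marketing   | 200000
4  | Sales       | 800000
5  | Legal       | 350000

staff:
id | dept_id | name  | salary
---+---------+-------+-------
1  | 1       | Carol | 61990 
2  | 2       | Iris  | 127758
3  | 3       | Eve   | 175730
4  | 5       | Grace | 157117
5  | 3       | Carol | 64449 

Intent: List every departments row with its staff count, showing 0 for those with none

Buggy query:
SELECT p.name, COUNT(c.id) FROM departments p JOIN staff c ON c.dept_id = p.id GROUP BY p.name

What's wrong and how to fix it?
Bug: An inner join excludes parents with zero children

Fix: Use LEFT JOIN so parents without children still appear (COUNT(c.id) gives 0)

Corrected query:
SELECT p.name, COUNT(c.id) FROM departments p LEFT JOIN staff c ON c.dept_id = p.id GROUP BY p.name

Result:
name        | COUNT(c.id)
------------+------------
Engineering | 1          
HR          | 1          
Legal       | 1          
Marketing   | 2          
Sales       | 0          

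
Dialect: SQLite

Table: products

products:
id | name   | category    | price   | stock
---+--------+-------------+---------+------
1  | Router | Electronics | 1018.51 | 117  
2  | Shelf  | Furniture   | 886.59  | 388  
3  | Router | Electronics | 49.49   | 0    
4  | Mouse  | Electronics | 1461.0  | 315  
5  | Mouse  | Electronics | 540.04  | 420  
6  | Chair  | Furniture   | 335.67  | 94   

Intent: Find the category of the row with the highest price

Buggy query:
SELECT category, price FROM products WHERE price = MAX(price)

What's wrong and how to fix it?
Bug: WHERE is evaluated per row; an aggregate over the whole table isn't defined there

Fix: Use a subquery: WHERE price = (SELECT MAX(price) FROM products)

Corrected query:
SELECT category, price FROM products WHERE price = (SELECT MAX(price) FROM products)

Result:
category    | price
------------+------
Electronics | 1461 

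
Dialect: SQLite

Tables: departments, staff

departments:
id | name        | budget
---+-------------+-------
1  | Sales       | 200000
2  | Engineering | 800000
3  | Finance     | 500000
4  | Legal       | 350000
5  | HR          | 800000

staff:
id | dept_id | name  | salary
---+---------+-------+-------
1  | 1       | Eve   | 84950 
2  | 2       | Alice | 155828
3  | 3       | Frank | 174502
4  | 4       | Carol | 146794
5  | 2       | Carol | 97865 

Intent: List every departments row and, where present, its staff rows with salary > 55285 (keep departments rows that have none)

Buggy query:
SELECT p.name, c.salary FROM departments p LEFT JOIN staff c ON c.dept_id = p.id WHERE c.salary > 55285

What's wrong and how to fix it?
Bug: A WHERE condition on the right-hand table after LEFT JOIN drops unmatched parents

Fix: Move the right-table condition into the ON clause so unmatched parents are kept

Corrected query:
SELECT p.name, c.salary FROM departments p LEFT JOIN staff c ON c.dept_id = p.id AND c.salary > 55285

Result:
name        | salary
------------+-------
Sales       | 84950 
Engineering | 97865 
Engineering | 155828
Finance     | 174502
Legal       | 146794
HR          | NULL  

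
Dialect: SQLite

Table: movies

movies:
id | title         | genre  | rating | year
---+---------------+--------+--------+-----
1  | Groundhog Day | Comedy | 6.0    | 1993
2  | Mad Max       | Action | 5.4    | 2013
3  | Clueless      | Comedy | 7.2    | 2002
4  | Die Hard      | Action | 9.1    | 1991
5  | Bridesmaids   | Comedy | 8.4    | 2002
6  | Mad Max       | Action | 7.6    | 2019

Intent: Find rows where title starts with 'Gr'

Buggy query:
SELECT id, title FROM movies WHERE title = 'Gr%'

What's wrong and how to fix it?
Bug: Wildcards only work with LIKE; '=' treats '%' as a literal character

Fix: Replace '=' with LIKE so 'Gr%' is treated as a pattern

Corrected query:
SELECT id, title FROM movies WHERE title LIKE 'Gr%'

Result:
id | title        
---+--------------
1  | Groundhog Day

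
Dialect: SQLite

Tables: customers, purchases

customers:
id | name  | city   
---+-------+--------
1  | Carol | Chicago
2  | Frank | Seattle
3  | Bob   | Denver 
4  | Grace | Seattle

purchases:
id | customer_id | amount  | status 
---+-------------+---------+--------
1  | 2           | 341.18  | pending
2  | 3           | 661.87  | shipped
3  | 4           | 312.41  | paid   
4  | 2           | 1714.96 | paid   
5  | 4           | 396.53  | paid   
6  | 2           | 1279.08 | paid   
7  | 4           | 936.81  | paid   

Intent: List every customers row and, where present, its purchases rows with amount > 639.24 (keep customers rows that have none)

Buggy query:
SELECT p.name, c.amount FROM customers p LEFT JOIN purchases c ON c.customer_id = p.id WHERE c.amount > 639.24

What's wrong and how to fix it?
Bug: A WHERE condition on the right-hand table after LEFT JOIN drops unmatched parents

Fix: Put 'c.amount > 639.24' in the JOIN's ON clause instead of WHERE

Corrected query:
SELECT p.name, c.amount FROM customers p LEFT JOIN purchases c ON c.customer_id = p.id AND c.amount > 639.24

Result:
name  | amount 
------+--------
Carol | NULL   
Frank | 1279.08
Frank | 1714.96
Bob   | 661.87 
Grace | 936.81 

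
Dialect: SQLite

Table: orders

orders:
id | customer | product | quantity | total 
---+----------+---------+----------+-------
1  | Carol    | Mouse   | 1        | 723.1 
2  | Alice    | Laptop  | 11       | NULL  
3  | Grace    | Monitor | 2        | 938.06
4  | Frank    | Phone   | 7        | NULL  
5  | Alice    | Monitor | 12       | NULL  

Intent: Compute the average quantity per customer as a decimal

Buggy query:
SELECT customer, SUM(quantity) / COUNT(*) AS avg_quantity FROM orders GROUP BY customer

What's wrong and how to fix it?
Bug: Both operands are integers, so '/' performs integer division and truncates

Fix: Multiply by 1.0 (or CAST to REAL) to force floating-point division

Corrected query:
SELECT customer, SUM(quantity) * 1.0 / COUNT(*) AS avg_quantity FROM orders GROUP BY customer

Result:
customer | avg_quantity
---------+-------------
Alice    | 11.5        
Carol    | 1           
Frank    | 7           
Grace    | 2           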